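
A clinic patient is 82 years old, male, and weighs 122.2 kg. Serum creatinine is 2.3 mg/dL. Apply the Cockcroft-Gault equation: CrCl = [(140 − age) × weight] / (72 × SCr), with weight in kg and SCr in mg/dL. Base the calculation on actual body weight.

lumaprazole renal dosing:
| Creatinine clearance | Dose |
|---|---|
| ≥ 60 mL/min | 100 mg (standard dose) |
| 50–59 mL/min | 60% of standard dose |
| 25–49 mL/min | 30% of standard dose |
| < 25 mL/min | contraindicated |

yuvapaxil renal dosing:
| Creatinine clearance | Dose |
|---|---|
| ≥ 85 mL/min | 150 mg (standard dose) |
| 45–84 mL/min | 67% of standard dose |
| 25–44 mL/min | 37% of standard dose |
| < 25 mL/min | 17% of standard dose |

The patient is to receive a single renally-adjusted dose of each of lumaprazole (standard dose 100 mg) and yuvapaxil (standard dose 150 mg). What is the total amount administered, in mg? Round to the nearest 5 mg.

85 mg

CrCl = (140 − 82) × 122.2 / (72 × 2.3) = 7087.6 / 165.60 ≈ 42.8 mL/min
CrCl ≈ 43 mL/min.
lumaprazole: 25–49 mL/min → 30% of 100 mg = 30 mg.
yuvapaxil: 25–44 mL/min → 37% of 150 mg = 55.5 mg.
Total = 30 + 55.5 = 85.5 mg.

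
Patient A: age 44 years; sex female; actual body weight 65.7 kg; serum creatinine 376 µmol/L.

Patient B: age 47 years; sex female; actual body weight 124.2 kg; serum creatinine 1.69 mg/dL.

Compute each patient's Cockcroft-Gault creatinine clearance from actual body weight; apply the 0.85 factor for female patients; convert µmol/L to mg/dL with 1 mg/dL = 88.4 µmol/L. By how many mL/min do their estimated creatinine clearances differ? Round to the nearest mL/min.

Patient A: SCr = 376 / 88.4 = 4.253 mg/dL
Patient A: CrCl = (140 − 44) × 65.7 / (72 × 4.253) × 0.85 = 6307.2 / 306.22 × 0.85 ≈ 17.5 mL/min
Patient B: CrCl = (140 − 47) × 124.2 / (72 × 1.69) × 0.85 = 11550.6 / 121.68 × 0.85 ≈ 80.7 mL/min
|17.5 − 80.7| = 63.2 mL/min

63 mL/min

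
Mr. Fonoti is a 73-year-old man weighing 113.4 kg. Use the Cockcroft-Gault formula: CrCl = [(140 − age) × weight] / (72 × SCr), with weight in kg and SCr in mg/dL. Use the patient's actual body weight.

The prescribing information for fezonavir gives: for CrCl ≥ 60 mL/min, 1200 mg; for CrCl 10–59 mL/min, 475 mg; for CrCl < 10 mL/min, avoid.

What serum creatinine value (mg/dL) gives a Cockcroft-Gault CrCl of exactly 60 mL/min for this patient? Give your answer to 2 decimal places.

1.76 mg/dL

Standard dose requires CrCl ≥ 60 mL/min.
Set (140 − 73) × 113.4 / (72 × SCr) = 60
SCr = (140 − 73) × 113.4 / (72 × 60) = 1.759 mg/dL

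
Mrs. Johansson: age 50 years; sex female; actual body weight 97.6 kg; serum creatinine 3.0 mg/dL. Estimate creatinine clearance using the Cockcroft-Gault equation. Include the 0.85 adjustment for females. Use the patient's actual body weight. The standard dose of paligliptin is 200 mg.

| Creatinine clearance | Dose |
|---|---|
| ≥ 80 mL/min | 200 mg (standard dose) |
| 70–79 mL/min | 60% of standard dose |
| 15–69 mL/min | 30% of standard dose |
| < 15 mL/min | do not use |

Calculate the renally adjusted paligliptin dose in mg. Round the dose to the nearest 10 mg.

60 mg

CrCl = (140 − 50) × 97.6 / (72 × 3) × 0.85 = 8784.0 / 216.00 × 0.85 ≈ 34.6 mL/min
CrCl ≈ 35 mL/min → bracket 15–69 mL/min.
30% of 200 mg = 60 mg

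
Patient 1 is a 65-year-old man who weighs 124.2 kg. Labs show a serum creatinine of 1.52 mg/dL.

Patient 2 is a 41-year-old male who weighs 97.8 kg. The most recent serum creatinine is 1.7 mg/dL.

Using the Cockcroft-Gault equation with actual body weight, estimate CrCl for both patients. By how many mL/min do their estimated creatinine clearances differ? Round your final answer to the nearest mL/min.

Patient 1: CrCl = (140 − 65) × 124.2 / (72 × 1.52) = 9315.0 / 109.44 ≈ 85.1 mL/min
Patient 2: CrCl = (140 − 41) × 97.8 / (72 × 1.7) = 9682.2 / 122.40 ≈ 79.1 mL/min
|85.1 − 79.1| = 6.0 mL/min

6 mL/min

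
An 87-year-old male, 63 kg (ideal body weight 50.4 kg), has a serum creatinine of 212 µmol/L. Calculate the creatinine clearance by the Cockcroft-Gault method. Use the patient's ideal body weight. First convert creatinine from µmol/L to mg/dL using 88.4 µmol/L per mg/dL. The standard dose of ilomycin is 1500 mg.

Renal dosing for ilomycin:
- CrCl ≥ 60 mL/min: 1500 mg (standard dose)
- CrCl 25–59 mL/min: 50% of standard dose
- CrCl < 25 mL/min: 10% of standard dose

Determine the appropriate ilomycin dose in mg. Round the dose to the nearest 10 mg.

150 mg

SCr = 212 / 88.4 = 2.398 mg/dL
CrCl = (140 − 87) × 50.4 / (72 × 2.398) = 2671.2 / 172.66 ≈ 15.5 mL/min
CrCl ≈ 15 mL/min → bracket < 25 mL/min.
10% of 1500 mg = 150 mg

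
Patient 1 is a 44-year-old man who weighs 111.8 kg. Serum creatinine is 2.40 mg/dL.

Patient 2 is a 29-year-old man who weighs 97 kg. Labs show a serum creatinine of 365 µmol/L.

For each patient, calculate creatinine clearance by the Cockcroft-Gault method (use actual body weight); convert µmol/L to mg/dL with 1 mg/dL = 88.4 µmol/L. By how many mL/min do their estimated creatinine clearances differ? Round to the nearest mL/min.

Patient 1: CrCl = (140 − 44) × 111.8 / (72 × 2.4) = 10732.8 / 172.80 ≈ 62.1 mL/min
Patient 2: SCr = 365 / 88.4 = 4.129 mg/dL
Patient 2: CrCl = (140 − 29) × 97 / (72 × 4.129) = 10767.0 / 297.29 ≈ 36.2 mL/min
|62.1 − 36.2| = 25.9 mL/min

26 mL/min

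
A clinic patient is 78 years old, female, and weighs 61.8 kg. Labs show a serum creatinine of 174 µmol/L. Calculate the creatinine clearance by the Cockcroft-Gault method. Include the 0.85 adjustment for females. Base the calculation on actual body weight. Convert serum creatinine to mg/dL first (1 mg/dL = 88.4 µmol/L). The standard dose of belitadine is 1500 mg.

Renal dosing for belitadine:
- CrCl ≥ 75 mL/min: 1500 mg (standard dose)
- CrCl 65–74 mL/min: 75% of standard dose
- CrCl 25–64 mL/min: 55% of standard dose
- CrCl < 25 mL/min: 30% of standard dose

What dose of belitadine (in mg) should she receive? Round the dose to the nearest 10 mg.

SCr = 174 / 88.4 = 1.968 mg/dL
CrCl = (140 − 78) × 61.8 / (72 × 1.968) × 0.85 = 3831.6 / 141.70 × 0.85 ≈ 23.0 mL/min
CrCl ≈ 23 mL/min → bracket < 25 mL/min.
30% of 1500 mg = 450 mg

450 mg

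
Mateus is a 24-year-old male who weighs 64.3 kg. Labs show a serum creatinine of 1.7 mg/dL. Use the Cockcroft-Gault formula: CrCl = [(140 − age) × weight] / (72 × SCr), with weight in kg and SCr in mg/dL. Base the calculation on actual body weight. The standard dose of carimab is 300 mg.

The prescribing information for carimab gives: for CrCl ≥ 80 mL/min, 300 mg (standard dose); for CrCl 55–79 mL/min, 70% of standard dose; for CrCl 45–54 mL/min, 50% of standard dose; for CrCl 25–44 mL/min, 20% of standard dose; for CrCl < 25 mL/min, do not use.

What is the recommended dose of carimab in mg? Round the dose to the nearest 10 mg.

CrCl = (140 − 24) × 64.3 / (72 × 1.7) = 7458.8 / 122.40 ≈ 60.9 mL/min
CrCl ≈ 61 mL/min → bracket 55–79 mL/min.
70% of 300 mg = 210 mg

210 mg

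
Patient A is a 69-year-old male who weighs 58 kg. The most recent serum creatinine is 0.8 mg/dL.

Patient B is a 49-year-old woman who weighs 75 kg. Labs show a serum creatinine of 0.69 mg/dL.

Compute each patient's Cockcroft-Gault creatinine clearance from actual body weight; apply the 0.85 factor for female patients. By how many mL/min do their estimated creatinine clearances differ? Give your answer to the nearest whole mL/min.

45 mL/min

Patient A: CrCl = (140 − 69) × 58 / (72 × 0.8) = 4118.0 / 57.60 ≈ 71.5 mL/min
Patient B: CrCl = (140 − 49) × 75 / (72 × 0.69) × 0.85 = 6825.0 / 49.68 × 0.85 ≈ 116.8 mL/min
|71.5 − 116.8| = 45.3 mL/min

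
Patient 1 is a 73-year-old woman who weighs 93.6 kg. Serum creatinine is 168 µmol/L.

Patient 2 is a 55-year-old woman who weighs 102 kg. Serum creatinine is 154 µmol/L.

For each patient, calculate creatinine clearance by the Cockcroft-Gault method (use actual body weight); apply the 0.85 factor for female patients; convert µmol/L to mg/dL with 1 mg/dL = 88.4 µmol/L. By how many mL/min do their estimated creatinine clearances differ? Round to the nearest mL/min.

20 mL/min

Patient 1: SCr = 168 / 88.4 = 1.9 mg/dL
Patient 1: CrCl = (140 − 73) × 93.6 / (72 × 1.9) × 0.85 = 6271.2 / 136.80 × 0.85 ≈ 39.0 mL/min
Patient 2: SCr = 154 / 88.4 = 1.742 mg/dL
Patient 2: CrCl = (140 − 55) × 102 / (72 × 1.742) × 0.85 = 8670.0 / 125.42 × 0.85 ≈ 58.8 mL/min
|39.0 − 58.8| = 19.8 mL/min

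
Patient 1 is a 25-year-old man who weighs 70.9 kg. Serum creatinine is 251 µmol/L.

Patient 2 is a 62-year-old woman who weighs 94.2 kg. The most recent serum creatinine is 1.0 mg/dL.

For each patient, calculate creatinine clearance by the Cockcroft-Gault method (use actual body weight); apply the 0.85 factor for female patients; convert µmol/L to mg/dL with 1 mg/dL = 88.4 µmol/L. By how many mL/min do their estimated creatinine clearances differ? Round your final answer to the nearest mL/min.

47 mL/min

Patient 1: SCr = 251 / 88.4 = 2.839 mg/dL
Patient 1: CrCl = (140 − 25) × 70.9 / (72 × 2.839) = 8153.5 / 204.41 ≈ 39.9 mL/min
Patient 2: CrCl = (140 − 62) × 94.2 / (72 × 1) × 0.85 = 7347.6 / 72.00 × 0.85 ≈ 86.7 mL/min
|39.9 − 86.7| = 46.8 mL/min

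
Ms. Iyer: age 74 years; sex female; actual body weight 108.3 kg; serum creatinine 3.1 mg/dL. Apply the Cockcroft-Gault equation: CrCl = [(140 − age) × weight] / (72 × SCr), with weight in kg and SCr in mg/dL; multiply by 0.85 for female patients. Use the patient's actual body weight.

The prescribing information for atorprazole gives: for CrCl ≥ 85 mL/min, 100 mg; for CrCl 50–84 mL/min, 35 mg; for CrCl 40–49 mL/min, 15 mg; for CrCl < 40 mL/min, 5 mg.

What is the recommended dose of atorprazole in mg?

CrCl = (140 − 74) × 108.3 / (72 × 3.1) × 0.85 = 7147.8 / 223.20 × 0.85 ≈ 27.2 mL/min
CrCl ≈ 27 mL/min → bracket < 40 mL/min.
Dose for this bracket: 5 mg.

5 mg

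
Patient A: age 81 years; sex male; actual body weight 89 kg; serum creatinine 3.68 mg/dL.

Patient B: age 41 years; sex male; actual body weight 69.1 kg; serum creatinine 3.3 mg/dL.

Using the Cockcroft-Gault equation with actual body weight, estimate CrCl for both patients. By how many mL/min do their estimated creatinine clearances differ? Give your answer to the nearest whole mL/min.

Patient A: CrCl = (140 − 81) × 89 / (72 × 3.68) = 5251.0 / 264.96 ≈ 19.8 mL/min
Patient B: CrCl = (140 − 41) × 69.1 / (72 × 3.3) = 6840.9 / 237.60 ≈ 28.8 mL/min
|19.8 − 28.8| = 9.0 mL/min

9 mL/min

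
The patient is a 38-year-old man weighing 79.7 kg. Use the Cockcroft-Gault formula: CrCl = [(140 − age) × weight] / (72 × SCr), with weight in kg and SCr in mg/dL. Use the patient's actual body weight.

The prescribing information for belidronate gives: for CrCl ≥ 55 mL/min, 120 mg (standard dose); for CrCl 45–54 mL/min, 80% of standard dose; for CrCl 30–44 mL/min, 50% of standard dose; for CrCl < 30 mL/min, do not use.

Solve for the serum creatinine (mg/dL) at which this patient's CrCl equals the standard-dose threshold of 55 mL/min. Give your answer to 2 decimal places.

2.05 mg/dL

Standard dose requires CrCl ≥ 55 mL/min.
Set (140 − 38) × 79.7 / (72 × SCr) = 55
SCr = (140 − 38) × 79.7 / (72 × 55) = 2.053 mg/dL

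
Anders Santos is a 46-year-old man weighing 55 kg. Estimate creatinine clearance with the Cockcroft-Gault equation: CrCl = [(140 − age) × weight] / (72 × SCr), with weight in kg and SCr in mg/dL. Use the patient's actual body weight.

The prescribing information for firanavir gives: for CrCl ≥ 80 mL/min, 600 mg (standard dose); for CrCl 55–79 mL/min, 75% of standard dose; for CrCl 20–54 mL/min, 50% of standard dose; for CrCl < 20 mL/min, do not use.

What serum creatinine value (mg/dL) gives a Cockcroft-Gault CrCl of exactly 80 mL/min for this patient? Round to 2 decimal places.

Standard dose requires CrCl ≥ 80 mL/min.
Set (140 − 46) × 55 / (72 × SCr) = 80
SCr = (140 − 46) × 55 / (72 × 80) = 0.898 mg/dL

0.90 mg/dL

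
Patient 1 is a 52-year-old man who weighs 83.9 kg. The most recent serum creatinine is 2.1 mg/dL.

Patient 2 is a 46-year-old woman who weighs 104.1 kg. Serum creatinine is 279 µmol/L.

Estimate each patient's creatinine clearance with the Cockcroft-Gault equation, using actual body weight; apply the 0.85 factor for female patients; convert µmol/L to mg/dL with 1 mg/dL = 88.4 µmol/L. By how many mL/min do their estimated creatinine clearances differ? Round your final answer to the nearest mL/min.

12 mL/min

Patient 1: CrCl = (140 − 52) × 83.9 / (72 × 2.1) = 7383.2 / 151.20 ≈ 48.8 mL/min
Patient 2: SCr = 279 / 88.4 = 3.156 mg/dL
Patient 2: CrCl = (140 − 46) × 104.1 / (72 × 3.156) × 0.85 = 9785.4 / 227.23 × 0.85 ≈ 36.6 mL/min
|48.8 − 36.6| = 12.2 mL/min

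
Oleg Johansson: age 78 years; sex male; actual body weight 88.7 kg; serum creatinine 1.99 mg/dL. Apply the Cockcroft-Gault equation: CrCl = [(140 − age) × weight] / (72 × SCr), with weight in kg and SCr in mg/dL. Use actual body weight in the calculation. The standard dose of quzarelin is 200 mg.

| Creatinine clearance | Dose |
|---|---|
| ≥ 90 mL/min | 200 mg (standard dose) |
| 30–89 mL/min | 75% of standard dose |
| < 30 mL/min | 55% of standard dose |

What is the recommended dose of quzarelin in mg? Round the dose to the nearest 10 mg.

CrCl = (140 − 78) × 88.7 / (72 × 1.99) = 5499.4 / 143.28 ≈ 38.4 mL/min
CrCl ≈ 38 mL/min → bracket 30–89 mL/min.
75% of 200 mg = 150 mg

150 mg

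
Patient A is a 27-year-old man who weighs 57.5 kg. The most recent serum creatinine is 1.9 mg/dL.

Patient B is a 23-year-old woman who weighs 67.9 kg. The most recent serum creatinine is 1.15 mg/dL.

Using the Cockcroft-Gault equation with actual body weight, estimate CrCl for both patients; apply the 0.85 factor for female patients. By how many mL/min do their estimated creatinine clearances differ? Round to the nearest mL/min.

34 mL/min

Patient A: CrCl = (140 − 27) × 57.5 / (72 × 1.9) = 6497.5 / 136.80 ≈ 47.5 mL/min
Patient B: CrCl = (140 − 23) × 67.9 / (72 × 1.15) × 0.85 = 7944.3 / 82.80 × 0.85 ≈ 81.6 mL/min
|47.5 − 81.6| = 34.1 mL/min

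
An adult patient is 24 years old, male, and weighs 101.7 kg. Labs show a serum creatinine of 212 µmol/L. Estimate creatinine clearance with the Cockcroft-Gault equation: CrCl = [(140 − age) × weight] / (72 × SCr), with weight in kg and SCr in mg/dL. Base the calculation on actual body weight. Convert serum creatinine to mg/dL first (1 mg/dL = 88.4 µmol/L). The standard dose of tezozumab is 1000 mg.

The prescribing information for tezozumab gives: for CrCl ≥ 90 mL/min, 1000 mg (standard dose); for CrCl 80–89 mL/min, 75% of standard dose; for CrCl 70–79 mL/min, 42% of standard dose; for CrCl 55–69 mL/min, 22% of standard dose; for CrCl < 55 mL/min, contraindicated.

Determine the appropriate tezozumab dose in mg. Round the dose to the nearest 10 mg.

SCr = 212 / 88.4 = 2.398 mg/dL
CrCl = (140 − 24) × 101.7 / (72 × 2.398) = 11797.2 / 172.66 ≈ 68.3 mL/min
CrCl ≈ 68 mL/min → bracket 55–69 mL/min.
22% of 1000 mg = 220 mg

220 mg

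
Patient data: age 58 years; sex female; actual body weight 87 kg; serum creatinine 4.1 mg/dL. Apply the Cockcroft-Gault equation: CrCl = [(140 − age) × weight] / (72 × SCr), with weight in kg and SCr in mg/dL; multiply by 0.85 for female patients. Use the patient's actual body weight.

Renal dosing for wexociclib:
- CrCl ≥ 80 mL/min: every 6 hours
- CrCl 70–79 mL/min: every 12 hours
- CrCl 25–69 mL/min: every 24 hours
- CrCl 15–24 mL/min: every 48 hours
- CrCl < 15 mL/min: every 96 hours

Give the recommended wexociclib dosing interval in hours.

CrCl = (140 − 58) × 87 / (72 × 4.1) × 0.85 = 7134.0 / 295.20 × 0.85 ≈ 20.5 mL/min
CrCl ≈ 21 mL/min → bracket 15–24 mL/min → every 48 hours.

every 48 hours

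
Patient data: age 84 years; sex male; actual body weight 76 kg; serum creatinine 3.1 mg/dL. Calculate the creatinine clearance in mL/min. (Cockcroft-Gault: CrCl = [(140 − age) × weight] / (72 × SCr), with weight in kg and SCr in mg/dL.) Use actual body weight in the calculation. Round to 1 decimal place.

19.1 mL/min

CrCl = (140 − 84) × 76 / (72 × 3.1) = 4256.0 / 223.20 ≈ 19.1 mL/min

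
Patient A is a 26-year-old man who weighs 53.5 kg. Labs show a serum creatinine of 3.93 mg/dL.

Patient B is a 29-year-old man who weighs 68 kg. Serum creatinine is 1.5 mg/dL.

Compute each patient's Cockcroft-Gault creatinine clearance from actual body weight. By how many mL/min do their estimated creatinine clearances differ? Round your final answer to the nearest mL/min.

Patient A: CrCl = (140 − 26) × 53.5 / (72 × 3.93) = 6099.0 / 282.96 ≈ 21.6 mL/min
Patient B: CrCl = (140 − 29) × 68 / (72 × 1.5) = 7548.0 / 108.00 ≈ 69.9 mL/min
|21.6 − 69.9| = 48.3 mL/min

48 mL/min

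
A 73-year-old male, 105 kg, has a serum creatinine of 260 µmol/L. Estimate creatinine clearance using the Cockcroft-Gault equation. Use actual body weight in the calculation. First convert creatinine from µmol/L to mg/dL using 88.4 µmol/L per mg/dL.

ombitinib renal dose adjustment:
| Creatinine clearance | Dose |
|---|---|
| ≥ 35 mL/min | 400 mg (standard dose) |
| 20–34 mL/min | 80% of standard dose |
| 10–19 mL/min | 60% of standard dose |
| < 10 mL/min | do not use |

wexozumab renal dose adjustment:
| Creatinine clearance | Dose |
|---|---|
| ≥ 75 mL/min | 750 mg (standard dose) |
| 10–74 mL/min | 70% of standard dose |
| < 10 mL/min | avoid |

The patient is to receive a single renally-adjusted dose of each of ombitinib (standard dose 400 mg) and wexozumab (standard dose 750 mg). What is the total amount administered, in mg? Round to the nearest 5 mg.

SCr = 260 / 88.4 = 2.941 mg/dL
CrCl = (140 − 73) × 105 / (72 × 2.941) = 7035.0 / 211.75 ≈ 33.2 mL/min
CrCl ≈ 33 mL/min.
ombitinib: 20–34 mL/min → 80% of 400 mg = 320 mg.
wexozumab: 10–74 mL/min → 70% of 750 mg = 525 mg.
Total = 320 + 525 = 845 mg.

845 mg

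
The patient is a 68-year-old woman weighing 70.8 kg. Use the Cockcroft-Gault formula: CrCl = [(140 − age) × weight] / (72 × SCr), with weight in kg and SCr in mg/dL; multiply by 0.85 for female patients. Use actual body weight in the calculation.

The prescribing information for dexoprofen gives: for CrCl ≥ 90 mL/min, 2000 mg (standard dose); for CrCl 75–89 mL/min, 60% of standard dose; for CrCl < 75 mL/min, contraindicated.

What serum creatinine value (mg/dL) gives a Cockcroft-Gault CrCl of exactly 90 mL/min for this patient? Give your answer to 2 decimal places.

0.67 mg/dL

Standard dose requires CrCl ≥ 90 mL/min.
Set (140 − 68) × 70.8 × 0.85 / (72 × SCr) = 90
SCr = (140 − 68) × 70.8 × 0.85 / (72 × 90) = 0.669 mg/dL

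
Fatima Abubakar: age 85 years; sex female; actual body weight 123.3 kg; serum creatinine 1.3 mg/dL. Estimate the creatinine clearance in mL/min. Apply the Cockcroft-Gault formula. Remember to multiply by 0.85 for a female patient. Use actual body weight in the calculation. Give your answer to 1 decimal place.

61.6 mL/min

CrCl = (140 − 85) × 123.3 / (72 × 1.3) × 0.85 = 6781.5 / 93.60 × 0.85 ≈ 61.6 mL/min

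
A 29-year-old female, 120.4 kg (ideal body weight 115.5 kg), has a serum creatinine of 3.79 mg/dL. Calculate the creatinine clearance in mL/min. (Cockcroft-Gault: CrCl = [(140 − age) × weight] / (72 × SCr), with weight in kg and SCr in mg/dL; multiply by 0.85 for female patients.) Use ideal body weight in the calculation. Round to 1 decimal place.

CrCl = (140 − 29) × 115.5 / (72 × 3.79) × 0.85 = 12820.5 / 272.88 × 0.85 ≈ 39.9 mL/min

39.9 mL/min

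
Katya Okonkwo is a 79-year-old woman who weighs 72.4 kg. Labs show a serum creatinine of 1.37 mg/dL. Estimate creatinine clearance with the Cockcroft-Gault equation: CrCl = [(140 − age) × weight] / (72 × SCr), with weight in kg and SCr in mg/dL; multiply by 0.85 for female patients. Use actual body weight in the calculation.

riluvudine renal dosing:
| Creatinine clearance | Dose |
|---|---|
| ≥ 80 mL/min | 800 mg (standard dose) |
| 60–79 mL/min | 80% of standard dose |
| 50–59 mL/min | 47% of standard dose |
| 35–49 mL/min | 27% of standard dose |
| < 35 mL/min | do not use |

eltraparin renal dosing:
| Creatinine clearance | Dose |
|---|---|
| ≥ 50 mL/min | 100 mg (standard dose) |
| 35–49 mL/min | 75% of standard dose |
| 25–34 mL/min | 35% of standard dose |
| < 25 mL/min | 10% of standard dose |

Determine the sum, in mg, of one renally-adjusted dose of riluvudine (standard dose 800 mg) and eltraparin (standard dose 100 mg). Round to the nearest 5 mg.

CrCl = (140 − 79) × 72.4 / (72 × 1.37) × 0.85 = 4416.4 / 98.64 × 0.85 ≈ 38.1 mL/min
CrCl ≈ 38 mL/min.
riluvudine: 35–49 mL/min → 27% of 800 mg = 216 mg.
eltraparin: 35–49 mL/min → 75% of 100 mg = 75 mg.
Total = 216 + 75 = 291 mg.

290 mg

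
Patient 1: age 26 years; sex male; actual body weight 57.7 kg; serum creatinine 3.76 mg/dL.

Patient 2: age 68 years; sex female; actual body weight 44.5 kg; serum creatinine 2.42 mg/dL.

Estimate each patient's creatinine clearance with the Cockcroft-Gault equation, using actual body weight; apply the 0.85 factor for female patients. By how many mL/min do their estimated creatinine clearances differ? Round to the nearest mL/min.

9 mL/min

Patient 1: CrCl = (140 − 26) × 57.7 / (72 × 3.76) = 6577.8 / 270.72 ≈ 24.3 mL/min
Patient 2: CrCl = (140 − 68) × 44.5 / (72 × 2.42) × 0.85 = 3204.0 / 174.24 × 0.85 ≈ 15.6 mL/min
|24.3 − 15.6| = 8.7 mL/min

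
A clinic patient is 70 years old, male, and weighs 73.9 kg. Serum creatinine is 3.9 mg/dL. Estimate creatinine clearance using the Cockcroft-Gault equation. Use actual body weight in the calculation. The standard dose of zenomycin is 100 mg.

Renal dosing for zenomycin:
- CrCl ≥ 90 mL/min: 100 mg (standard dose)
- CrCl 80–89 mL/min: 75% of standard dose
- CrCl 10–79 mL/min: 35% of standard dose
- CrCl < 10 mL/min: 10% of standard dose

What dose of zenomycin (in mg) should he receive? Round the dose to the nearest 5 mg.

35 mg

CrCl = (140 − 70) × 73.9 / (72 × 3.9) = 5173.0 / 280.80 ≈ 18.4 mL/min
CrCl ≈ 18 mL/min → bracket 10–79 mL/min.
35% of 100 mg = 35 mg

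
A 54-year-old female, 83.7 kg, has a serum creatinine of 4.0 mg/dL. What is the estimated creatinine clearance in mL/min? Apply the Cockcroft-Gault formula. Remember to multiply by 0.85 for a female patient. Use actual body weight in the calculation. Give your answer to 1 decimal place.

CrCl = (140 − 54) × 83.7 / (72 × 4) × 0.85 = 7198.2 / 288.00 × 0.85 ≈ 21.2 mL/min

21.2 mL/min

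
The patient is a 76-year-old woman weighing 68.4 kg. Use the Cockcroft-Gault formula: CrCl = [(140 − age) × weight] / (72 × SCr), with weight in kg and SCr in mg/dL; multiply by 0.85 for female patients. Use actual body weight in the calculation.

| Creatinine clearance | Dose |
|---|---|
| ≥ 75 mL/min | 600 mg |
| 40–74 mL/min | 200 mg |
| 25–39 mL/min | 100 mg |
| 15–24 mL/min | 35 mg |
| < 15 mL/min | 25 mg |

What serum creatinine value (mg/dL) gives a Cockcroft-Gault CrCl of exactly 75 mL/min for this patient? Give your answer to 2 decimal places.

0.69 mg/dL

Standard dose requires CrCl ≥ 75 mL/min.
Set (140 − 76) × 68.4 × 0.85 / (72 × SCr) = 75
SCr = (140 − 76) × 68.4 × 0.85 / (72 × 75) = 0.689 mg/dL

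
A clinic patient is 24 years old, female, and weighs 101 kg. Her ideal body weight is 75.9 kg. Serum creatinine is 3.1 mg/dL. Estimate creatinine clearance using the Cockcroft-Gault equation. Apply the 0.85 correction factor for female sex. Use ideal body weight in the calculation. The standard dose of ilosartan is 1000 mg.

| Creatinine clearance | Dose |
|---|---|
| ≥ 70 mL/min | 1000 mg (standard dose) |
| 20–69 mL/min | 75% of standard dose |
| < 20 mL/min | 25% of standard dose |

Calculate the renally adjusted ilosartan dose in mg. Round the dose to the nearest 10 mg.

CrCl = (140 − 24) × 75.9 / (72 × 3.1) × 0.85 = 8804.4 / 223.20 × 0.85 ≈ 33.5 mL/min
CrCl ≈ 34 mL/min → bracket 20–69 mL/min.
75% of 1000 mg = 750 mg

750 mg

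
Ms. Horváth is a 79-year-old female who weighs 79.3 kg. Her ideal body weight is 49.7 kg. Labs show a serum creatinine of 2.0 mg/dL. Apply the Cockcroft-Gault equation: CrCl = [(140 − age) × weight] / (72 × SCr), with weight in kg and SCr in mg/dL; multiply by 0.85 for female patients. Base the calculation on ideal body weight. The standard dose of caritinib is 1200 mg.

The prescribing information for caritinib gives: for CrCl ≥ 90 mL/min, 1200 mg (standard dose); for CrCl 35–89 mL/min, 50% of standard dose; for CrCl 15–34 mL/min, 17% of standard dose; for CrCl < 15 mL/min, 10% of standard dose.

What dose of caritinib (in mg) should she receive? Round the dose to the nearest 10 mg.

200 mg

CrCl = (140 − 79) × 49.7 / (72 × 2) × 0.85 = 3031.7 / 144.00 × 0.85 ≈ 17.9 mL/min
CrCl ≈ 18 mL/min → bracket 15–34 mL/min.
17% of 1200 mg = 204 mg → 200 mg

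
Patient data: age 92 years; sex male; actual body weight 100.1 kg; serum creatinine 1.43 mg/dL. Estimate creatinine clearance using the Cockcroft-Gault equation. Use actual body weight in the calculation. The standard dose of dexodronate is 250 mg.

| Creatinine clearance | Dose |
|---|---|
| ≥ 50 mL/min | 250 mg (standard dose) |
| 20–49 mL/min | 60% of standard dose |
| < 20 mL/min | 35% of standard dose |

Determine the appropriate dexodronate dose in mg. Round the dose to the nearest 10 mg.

CrCl = (140 − 92) × 100.1 / (72 × 1.43) = 4804.8 / 102.96 ≈ 46.7 mL/min
CrCl ≈ 47 mL/min → bracket 20–49 mL/min.
60% of 250 mg = 150 mg

150 mg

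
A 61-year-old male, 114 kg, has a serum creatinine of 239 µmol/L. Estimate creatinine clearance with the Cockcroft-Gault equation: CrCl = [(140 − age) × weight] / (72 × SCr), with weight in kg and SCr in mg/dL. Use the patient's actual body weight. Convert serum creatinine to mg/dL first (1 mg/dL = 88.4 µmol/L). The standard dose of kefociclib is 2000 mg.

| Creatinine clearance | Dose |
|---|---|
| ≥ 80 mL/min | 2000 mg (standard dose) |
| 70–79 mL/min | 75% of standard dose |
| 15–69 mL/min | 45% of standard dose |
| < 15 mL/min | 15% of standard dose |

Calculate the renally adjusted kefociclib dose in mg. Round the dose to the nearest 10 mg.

900 mg

SCr = 239 / 88.4 = 2.704 mg/dL
CrCl = (140 − 61) × 114 / (72 × 2.704) = 9006.0 / 194.69 ≈ 46.3 mL/min
CrCl ≈ 46 mL/min → bracket 15–69 mL/min.
45% of 2000 mg = 900 mg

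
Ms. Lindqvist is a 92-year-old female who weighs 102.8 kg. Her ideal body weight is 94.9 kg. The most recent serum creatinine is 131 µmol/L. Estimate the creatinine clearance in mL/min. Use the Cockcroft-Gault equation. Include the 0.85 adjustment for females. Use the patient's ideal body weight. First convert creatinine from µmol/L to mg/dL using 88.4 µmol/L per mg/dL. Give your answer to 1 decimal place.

36.3 mL/min

SCr = 131 / 88.4 = 1.482 mg/dL
CrCl = (140 − 92) × 94.9 / (72 × 1.482) × 0.85 = 4555.2 / 106.70 × 0.85 ≈ 36.3 mL/min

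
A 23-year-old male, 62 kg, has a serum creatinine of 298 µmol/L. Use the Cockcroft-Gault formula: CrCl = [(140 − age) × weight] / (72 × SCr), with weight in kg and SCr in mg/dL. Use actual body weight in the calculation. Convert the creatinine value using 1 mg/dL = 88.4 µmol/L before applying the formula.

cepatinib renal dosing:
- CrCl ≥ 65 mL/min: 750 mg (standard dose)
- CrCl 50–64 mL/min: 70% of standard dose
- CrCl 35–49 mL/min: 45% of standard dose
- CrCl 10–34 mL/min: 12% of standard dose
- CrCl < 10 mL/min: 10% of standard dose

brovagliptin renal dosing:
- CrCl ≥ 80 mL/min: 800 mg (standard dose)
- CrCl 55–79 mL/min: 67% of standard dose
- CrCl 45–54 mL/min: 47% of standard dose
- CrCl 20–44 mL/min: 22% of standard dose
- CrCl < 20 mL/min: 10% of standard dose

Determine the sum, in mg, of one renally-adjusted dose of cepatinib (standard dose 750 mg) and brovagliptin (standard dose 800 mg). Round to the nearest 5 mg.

SCr = 298 / 88.4 = 3.371 mg/dL
CrCl = (140 − 23) × 62 / (72 × 3.371) = 7254.0 / 242.71 ≈ 29.9 mL/min
CrCl ≈ 30 mL/min.
cepatinib: 10–34 mL/min → 12% of 750 mg = 90 mg.
brovagliptin: 20–44 mL/min → 22% of 800 mg = 176 mg.
Total = 90 + 176 = 266 mg.

265 mg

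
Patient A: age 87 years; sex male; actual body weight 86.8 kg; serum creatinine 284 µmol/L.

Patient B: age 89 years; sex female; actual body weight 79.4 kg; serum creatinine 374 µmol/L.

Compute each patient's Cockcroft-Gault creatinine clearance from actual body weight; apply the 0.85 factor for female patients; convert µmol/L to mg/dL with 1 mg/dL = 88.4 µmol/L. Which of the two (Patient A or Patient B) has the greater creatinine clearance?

Patient A: SCr = 284 / 88.4 = 3.213 mg/dL
Patient A: CrCl = (140 − 87) × 86.8 / (72 × 3.213) = 4600.4 / 231.34 ≈ 19.9 mL/min
Patient B: SCr = 374 / 88.4 = 4.231 mg/dL
Patient B: CrCl = (140 − 89) × 79.4 / (72 × 4.231) × 0.85 = 4049.4 / 304.63 × 0.85 ≈ 11.3 mL/min
19.9 vs 11.3 mL/min → Patient A is higher.

Patient A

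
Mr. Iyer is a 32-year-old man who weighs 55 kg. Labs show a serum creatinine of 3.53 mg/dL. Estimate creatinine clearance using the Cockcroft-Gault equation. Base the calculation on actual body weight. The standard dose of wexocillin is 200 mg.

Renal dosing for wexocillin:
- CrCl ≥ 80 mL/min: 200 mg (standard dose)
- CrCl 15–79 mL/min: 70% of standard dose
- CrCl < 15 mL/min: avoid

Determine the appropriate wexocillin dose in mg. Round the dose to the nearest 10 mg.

140 mg

CrCl = (140 − 32) × 55 / (72 × 3.53) = 5940.0 / 254.16 ≈ 23.4 mL/min
CrCl ≈ 23 mL/min → bracket 15–79 mL/min.
70% of 200 mg = 140 mg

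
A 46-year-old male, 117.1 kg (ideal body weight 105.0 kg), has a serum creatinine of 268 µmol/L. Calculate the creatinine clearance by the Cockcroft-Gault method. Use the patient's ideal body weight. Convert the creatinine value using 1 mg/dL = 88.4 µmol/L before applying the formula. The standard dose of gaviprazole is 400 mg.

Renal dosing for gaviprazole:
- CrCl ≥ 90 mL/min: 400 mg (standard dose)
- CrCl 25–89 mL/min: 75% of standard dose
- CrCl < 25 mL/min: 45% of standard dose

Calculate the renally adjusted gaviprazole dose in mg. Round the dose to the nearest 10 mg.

SCr = 268 / 88.4 = 3.032 mg/dL
CrCl = (140 − 46) × 105 / (72 × 3.032) = 9870.0 / 218.30 ≈ 45.2 mL/min
CrCl ≈ 45 mL/min → bracket 25–89 mL/min.
75% of 400 mg = 300 mg

300 mg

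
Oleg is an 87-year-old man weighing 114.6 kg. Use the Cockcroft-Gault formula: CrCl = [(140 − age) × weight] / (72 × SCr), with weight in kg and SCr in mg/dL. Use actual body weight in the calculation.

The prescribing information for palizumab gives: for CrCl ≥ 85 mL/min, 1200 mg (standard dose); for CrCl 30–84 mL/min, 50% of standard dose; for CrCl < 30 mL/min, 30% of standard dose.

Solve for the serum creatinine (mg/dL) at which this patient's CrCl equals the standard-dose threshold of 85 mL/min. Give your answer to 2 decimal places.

0.99 mg/dL

Standard dose requires CrCl ≥ 85 mL/min.
Set (140 − 87) × 114.6 / (72 × SCr) = 85
SCr = (140 − 87) × 114.6 / (72 × 85) = 0.992 mg/dL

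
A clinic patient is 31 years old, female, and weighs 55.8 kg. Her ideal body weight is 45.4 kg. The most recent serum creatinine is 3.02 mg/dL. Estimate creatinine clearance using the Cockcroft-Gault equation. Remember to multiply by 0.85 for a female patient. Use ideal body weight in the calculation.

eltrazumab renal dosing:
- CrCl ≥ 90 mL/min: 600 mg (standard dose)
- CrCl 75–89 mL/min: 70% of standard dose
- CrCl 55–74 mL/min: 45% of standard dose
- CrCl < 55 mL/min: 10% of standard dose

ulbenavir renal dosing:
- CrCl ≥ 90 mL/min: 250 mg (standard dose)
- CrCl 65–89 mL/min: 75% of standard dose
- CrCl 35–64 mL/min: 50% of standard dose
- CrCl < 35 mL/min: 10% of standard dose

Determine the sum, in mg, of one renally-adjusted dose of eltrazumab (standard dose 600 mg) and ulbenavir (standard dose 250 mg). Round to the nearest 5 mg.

CrCl = (140 − 31) × 45.4 / (72 × 3.02) × 0.85 = 4948.6 / 217.44 × 0.85 ≈ 19.3 mL/min
CrCl ≈ 19 mL/min.
eltrazumab: < 55 mL/min → 10% of 600 mg = 60 mg.
ulbenavir: < 35 mL/min → 10% of 250 mg = 25 mg.
Total = 60 + 25 = 85 mg.

85 mg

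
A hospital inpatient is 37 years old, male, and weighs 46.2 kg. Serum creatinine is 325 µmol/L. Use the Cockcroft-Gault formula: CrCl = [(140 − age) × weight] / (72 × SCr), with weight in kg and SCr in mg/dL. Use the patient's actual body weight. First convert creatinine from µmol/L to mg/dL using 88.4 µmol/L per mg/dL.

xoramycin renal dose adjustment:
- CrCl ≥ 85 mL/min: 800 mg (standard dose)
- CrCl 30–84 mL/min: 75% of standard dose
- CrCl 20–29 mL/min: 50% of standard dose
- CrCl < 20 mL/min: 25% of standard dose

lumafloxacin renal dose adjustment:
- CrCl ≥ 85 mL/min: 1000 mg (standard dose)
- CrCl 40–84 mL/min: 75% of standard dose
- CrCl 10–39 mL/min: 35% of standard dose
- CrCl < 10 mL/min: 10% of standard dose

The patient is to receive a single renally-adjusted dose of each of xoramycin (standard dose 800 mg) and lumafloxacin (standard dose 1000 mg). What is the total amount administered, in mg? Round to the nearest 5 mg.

550 mg

SCr = 325 / 88.4 = 3.676 mg/dL
CrCl = (140 − 37) × 46.2 / (72 × 3.676) = 4758.6 / 264.67 ≈ 18.0 mL/min
CrCl ≈ 18 mL/min.
xoramycin: < 20 mL/min → 25% of 800 mg = 200 mg.
lumafloxacin: 10–39 mL/min → 35% of 1000 mg = 350 mg.
Total = 200 + 350 = 550 mg.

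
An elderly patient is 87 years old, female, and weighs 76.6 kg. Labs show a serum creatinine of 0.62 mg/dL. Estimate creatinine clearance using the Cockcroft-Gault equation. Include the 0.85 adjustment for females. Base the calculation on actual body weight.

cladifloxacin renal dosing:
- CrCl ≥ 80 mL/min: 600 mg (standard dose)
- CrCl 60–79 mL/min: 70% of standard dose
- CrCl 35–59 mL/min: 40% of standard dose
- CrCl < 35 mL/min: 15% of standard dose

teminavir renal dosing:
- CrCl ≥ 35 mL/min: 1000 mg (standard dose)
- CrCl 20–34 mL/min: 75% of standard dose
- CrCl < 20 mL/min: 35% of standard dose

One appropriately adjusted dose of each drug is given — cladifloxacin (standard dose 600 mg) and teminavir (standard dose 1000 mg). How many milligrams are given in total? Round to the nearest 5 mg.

1420 mg

CrCl = (140 − 87) × 76.6 / (72 × 0.62) × 0.85 = 4059.8 / 44.64 × 0.85 ≈ 77.3 mL/min
CrCl ≈ 77 mL/min.
cladifloxacin: 60–79 mL/min → 70% of 600 mg = 420 mg.
teminavir: ≥ 35 mL/min → 100% of 1000 mg = 1000 mg.
Total = 420 + 1000 = 1420 mg.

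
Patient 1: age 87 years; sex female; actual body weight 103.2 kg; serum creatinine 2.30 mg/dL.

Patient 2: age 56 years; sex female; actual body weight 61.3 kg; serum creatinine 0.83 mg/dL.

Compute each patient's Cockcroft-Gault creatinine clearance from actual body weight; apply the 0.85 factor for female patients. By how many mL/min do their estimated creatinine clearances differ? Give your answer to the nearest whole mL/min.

Patient 1: CrCl = (140 − 87) × 103.2 / (72 × 2.3) × 0.85 = 5469.6 / 165.60 × 0.85 ≈ 28.1 mL/min
Patient 2: CrCl = (140 − 56) × 61.3 / (72 × 0.83) × 0.85 = 5149.2 / 59.76 × 0.85 ≈ 73.2 mL/min
|28.1 − 73.2| = 45.1 mL/min

45 mL/min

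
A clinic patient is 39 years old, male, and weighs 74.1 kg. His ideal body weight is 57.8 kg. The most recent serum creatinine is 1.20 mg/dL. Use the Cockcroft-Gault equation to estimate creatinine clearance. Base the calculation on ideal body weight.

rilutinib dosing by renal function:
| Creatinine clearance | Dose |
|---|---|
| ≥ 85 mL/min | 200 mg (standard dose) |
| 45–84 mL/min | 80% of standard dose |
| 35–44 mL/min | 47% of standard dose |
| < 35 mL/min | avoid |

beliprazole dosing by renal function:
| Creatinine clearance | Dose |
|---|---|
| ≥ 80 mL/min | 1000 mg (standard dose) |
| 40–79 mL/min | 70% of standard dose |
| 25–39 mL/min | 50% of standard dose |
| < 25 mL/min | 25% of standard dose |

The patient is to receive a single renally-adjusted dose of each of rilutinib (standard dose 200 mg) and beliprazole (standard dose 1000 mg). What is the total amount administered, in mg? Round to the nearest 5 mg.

CrCl = (140 − 39) × 57.8 / (72 × 1.2) = 5837.8 / 86.40 ≈ 67.6 mL/min
CrCl ≈ 68 mL/min.
rilutinib: 45–84 mL/min → 80% of 200 mg = 160 mg.
beliprazole: 40–79 mL/min → 70% of 1000 mg = 700 mg.
Total = 160 + 700 = 860 mg.

860 mg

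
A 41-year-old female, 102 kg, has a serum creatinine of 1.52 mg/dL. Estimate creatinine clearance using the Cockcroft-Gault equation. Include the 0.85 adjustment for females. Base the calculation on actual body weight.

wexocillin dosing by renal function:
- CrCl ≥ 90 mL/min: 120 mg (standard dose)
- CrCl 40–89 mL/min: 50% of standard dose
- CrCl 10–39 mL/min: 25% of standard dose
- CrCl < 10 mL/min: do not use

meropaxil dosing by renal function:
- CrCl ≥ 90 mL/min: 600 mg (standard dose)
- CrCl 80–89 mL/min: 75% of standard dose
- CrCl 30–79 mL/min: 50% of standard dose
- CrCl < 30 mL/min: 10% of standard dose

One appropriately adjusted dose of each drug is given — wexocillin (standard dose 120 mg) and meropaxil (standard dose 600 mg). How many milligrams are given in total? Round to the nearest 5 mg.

360 mg

CrCl = (140 − 41) × 102 / (72 × 1.52) × 0.85 = 10098.0 / 109.44 × 0.85 ≈ 78.4 mL/min
CrCl ≈ 78 mL/min.
wexocillin: 40–89 mL/min → 50% of 120 mg = 60 mg.
meropaxil: 30–79 mL/min → 50% of 600 mg = 300 mg.
Total = 60 + 300 = 360 mg.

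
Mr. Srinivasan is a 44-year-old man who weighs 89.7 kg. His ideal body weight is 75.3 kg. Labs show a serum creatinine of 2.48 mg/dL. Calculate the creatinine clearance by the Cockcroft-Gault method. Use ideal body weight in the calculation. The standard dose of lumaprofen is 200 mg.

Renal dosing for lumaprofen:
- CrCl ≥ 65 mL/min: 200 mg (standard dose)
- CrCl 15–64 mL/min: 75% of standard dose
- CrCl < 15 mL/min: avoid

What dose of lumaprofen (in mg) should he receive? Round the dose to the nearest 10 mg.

150 mg

CrCl = (140 − 44) × 75.3 / (72 × 2.48) = 7228.8 / 178.56 ≈ 40.5 mL/min
CrCl ≈ 40 mL/min → bracket 15–64 mL/min.
75% of 200 mg = 150 mg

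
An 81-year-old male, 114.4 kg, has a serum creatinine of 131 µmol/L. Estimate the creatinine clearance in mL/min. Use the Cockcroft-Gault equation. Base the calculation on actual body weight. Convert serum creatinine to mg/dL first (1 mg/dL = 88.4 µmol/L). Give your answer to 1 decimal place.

SCr = 131 / 88.4 = 1.482 mg/dL
CrCl = (140 − 81) × 114.4 / (72 × 1.482) = 6749.6 / 106.70 ≈ 63.3 mL/min

63.3 mL/min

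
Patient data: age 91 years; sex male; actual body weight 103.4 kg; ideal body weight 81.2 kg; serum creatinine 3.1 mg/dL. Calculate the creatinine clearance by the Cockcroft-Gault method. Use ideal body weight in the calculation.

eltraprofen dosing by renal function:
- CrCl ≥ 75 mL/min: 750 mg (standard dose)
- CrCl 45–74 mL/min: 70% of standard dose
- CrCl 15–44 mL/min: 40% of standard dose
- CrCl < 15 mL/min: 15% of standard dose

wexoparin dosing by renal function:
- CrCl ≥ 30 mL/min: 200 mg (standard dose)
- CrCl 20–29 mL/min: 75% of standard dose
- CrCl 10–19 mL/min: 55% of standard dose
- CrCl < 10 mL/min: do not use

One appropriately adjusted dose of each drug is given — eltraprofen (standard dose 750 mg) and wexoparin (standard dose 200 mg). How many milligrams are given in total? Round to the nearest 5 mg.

CrCl = (140 − 91) × 81.2 / (72 × 3.1) = 3978.8 / 223.20 ≈ 17.8 mL/min
CrCl ≈ 18 mL/min.
eltraprofen: 15–44 mL/min → 40% of 750 mg = 300 mg.
wexoparin: 10–19 mL/min → 55% of 200 mg = 110 mg.
Total = 300 + 110 = 410 mg.

410 mg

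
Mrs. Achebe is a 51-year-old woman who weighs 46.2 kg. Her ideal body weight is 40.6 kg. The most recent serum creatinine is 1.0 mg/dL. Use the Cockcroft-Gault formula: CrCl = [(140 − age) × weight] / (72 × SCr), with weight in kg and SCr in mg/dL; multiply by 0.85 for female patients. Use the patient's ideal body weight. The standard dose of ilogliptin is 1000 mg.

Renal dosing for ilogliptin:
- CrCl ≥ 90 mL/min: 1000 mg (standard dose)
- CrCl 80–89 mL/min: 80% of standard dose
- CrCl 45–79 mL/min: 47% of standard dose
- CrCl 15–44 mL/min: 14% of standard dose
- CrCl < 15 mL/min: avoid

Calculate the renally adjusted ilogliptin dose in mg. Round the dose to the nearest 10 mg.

140 mg

CrCl = (140 − 51) × 40.6 / (72 × 1) × 0.85 = 3613.4 / 72.00 × 0.85 ≈ 42.7 mL/min
CrCl ≈ 43 mL/min → bracket 15–44 mL/min.
14% of 1000 mg = 140 mg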